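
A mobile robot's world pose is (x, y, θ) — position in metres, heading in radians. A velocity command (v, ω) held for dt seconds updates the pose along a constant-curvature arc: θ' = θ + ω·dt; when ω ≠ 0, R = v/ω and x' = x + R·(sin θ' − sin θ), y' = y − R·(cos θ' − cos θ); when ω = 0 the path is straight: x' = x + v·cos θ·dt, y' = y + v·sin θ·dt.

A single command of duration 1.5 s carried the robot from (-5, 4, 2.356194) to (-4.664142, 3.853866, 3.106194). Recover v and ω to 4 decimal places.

v = -0.2500, ω = 0.5000

Δθ = 3.106194 − 2.356194 = 0.750000
ω = Δθ/dt = 0.750000/1.5 = 0.5000
R = Δx/(sin θ' − sin θ) = -0.5000
v = R·ω = -0.5000·0.5000 = -0.2500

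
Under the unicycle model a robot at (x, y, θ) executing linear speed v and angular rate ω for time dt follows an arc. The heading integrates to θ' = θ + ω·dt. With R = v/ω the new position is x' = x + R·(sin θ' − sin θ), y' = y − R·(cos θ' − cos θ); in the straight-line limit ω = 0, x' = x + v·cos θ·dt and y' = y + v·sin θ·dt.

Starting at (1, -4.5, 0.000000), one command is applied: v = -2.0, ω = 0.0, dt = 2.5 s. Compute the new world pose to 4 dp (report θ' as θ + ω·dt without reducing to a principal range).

(-4.0000, -4.5000, 0.0000)

θ' = 0.0000 + 0.0·2.5 = 0.0000
ω = 0 → straight: x' = 1 + -2.0·cos(0.0000)·2.5 = -4.0000
y' = -4.5 + -2.0·sin(0.0000)·2.5 = -4.5000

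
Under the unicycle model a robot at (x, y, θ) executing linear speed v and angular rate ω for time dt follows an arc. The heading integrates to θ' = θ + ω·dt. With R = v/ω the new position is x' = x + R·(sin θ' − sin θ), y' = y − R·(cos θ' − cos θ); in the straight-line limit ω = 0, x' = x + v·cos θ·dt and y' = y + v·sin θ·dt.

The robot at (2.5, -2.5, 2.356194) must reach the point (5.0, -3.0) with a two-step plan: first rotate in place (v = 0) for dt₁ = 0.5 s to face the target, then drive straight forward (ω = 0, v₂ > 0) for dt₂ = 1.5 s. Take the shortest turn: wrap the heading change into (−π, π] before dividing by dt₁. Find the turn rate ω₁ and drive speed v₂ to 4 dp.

ω₁ = -5.1072, v₂ = 1.6997

heading to target = atan2(-3−-2.5, 5−2.5) = -0.1974
Δθ = wrap(-0.1974 − 2.3562) = -2.5536; ω₁ = Δθ/dt₁ = -5.1072
distance = √((5−2.5)² + (-3−-2.5)²) = 2.5495; v₂ = distance/dt₂ = 1.6997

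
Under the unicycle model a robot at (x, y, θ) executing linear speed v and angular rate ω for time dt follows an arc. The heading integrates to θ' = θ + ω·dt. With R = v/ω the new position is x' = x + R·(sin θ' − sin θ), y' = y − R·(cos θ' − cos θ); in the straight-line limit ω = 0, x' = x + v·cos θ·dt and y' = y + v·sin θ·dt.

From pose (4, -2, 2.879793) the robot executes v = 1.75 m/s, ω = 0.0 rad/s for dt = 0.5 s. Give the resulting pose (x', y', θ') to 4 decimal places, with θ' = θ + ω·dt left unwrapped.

(3.1548, -1.7735, 2.8798)

θ' = 2.8798 + 0.0·0.5 = 2.8798
ω = 0 → straight: x' = 4 + 1.75·cos(2.8798)·0.5 = 3.1548
y' = -2 + 1.75·sin(2.8798)·0.5 = -1.7735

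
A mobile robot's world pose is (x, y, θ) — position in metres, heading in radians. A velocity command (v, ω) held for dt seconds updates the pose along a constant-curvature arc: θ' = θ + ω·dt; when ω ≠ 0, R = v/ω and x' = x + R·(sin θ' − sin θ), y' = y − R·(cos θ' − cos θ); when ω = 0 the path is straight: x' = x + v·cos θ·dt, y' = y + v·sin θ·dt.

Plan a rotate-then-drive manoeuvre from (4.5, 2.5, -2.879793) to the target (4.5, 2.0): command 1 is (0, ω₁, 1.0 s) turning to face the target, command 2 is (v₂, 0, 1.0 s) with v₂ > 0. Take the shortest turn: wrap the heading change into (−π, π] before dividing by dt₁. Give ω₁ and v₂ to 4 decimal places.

heading to target = atan2(2−2.5, 4.5−4.5) = -1.5708
Δθ = wrap(-1.5708 − -2.8798) = 1.3090; ω₁ = Δθ/dt₁ = 1.3090
distance = √((4.5−4.5)² + (2−2.5)²) = 0.5000; v₂ = distance/dt₂ = 0.5000

ω₁ = 1.3090, v₂ = 0.5000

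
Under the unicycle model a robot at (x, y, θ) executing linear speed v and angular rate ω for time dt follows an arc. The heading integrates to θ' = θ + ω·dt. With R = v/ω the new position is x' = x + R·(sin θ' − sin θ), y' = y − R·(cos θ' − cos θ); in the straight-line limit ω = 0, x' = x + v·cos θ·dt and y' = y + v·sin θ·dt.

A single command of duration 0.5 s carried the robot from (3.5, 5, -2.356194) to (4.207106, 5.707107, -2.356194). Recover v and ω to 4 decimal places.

Δθ = -2.356194 − -2.356194 = 0.000000
ω = Δθ/dt = 0.000000/0.5 = 0.0000
ω = 0 → v = (Δx·cos θ + Δy·sin θ)/dt = -2.0000

v = -2.0000, ω = 0.0000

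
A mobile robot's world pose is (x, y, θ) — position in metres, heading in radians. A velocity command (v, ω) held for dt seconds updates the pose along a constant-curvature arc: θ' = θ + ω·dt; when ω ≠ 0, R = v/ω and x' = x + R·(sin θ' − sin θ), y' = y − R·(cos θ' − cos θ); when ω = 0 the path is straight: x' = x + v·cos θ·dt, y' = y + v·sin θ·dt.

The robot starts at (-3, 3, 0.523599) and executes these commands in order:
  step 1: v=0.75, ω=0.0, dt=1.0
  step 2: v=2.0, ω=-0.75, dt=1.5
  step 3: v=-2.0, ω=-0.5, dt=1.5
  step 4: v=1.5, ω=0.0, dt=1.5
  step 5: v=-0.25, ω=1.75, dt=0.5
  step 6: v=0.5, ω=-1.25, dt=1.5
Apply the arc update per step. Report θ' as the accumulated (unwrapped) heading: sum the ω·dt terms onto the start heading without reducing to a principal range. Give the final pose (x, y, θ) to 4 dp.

step 1: θ'=0.5236 (straight) → pose (-2.3505, 3.3750, 0.5236)
step 2: θ'=-0.6014 (R=-2.6667) → pose (0.4916, 3.2644, -0.6014)
step 3: θ'=-1.3514 (R=4.0000) → pose (-1.1493, 5.6920, -1.3514)
step 4: θ'=-1.3514 (straight) → pose (-0.6596, 3.4959, -1.3514)
step 5: θ'=-0.4764 (R=-0.1429) → pose (-0.7335, 3.5918, -0.4764)
step 6: θ'=-2.3514 (R=-0.4000) → pose (-0.6327, 2.9548, -2.3514)

(-0.6327, 2.9548, -2.3514)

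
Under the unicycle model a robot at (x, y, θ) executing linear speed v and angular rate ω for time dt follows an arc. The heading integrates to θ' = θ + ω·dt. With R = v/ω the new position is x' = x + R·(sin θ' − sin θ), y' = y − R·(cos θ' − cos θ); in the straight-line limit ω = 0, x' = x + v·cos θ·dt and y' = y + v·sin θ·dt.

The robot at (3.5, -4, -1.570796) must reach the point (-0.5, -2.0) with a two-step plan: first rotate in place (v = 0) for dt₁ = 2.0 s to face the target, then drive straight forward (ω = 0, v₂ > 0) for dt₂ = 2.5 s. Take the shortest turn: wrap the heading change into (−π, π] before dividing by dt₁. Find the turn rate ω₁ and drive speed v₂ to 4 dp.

heading to target = atan2(-2−-4, -0.5−3.5) = 2.6779
Δθ = wrap(2.6779 − -1.5708) = -2.0344; ω₁ = Δθ/dt₁ = -1.0172
distance = √((-0.5−3.5)² + (-2−-4)²) = 4.4721; v₂ = distance/dt₂ = 1.7889

ω₁ = -1.0172, v₂ = 1.7889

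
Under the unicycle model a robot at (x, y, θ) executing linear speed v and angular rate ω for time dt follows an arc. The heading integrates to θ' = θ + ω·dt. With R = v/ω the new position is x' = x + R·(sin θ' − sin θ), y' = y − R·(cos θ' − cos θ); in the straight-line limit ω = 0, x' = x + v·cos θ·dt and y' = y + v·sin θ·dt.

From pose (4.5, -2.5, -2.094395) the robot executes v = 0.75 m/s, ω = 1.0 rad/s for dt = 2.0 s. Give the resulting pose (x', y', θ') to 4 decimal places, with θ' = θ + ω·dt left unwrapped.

(5.0788, -3.6217, -0.0944)

θ' = -2.0944 + 1.0·2.0 = -0.0944
R = v/ω = 0.75/1.0 = 0.7500
x' = 4.5 + 0.7500·(sin -0.0944 − sin -2.0944) = 5.0788
y' = -2.5 − 0.7500·(cos -0.0944 − cos -2.0944) = -3.6217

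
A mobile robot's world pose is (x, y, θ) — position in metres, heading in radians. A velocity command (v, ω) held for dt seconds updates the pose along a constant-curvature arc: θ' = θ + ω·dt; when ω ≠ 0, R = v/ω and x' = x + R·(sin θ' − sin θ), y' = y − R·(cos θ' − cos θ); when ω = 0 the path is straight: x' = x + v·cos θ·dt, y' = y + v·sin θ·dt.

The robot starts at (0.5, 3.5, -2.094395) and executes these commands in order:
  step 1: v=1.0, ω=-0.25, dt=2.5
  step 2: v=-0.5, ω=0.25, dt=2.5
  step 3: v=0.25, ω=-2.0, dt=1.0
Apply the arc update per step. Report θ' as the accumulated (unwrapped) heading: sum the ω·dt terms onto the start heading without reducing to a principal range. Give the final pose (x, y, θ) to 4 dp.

step 1: θ'=-2.7194 (R=-4.0000) → pose (-1.3250, 1.8512, -2.7194)
step 2: θ'=-2.0944 (R=-2.0000) → pose (-0.4125, 2.6756, -2.0944)
step 3: θ'=-4.0944 (R=-0.1250) → pose (-0.6227, 2.6657, -4.0944)

(-0.6227, 2.6657, -4.0944)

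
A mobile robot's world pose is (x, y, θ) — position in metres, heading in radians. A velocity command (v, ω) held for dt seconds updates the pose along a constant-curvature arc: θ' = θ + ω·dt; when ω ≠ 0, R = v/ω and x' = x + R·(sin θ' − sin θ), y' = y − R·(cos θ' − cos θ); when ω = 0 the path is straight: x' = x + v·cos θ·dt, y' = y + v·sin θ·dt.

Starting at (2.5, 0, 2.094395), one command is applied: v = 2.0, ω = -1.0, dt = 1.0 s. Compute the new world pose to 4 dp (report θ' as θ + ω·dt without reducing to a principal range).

θ' = 2.0944 + -1.0·1.0 = 1.0944
R = v/ω = 2.0/-1.0 = -2.0000
x' = 2.5 + -2.0000·(sin 1.0944 − sin 2.0944) = 2.4547
y' = 0 − -2.0000·(cos 1.0944 − cos 2.0944) = 1.9172

(2.4547, 1.9172, 1.0944)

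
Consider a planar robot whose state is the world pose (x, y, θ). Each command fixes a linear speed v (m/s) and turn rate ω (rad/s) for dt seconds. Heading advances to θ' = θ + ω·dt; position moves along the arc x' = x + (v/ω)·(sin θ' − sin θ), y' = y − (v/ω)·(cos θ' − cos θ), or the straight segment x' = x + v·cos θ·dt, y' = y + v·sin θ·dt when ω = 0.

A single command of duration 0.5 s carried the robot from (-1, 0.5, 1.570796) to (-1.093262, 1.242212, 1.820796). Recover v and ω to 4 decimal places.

Δθ = 1.820796 − 1.570796 = 0.250000
ω = Δθ/dt = 0.250000/0.5 = 0.5000
R = −Δy/(cos θ' − cos θ) = 3.0000
v = R·ω = 3.0000·0.5000 = 1.5000

v = 1.5000, ω = 0.5000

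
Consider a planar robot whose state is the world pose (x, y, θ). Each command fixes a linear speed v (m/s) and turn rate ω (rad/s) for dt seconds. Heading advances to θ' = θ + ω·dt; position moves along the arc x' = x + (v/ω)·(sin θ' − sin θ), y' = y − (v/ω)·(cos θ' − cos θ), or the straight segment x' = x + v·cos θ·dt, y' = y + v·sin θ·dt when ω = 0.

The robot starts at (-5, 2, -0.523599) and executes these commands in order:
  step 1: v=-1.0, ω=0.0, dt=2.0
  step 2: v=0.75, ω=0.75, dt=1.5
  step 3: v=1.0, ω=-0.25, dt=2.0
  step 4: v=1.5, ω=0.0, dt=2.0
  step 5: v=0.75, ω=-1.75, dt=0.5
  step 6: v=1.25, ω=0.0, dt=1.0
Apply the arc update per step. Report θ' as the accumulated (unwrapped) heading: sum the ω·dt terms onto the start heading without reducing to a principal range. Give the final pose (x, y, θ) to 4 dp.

step 1: θ'=-0.5236 (straight) → pose (-6.7321, 3.0000, -0.5236)
step 2: θ'=0.6014 (R=1.0000) → pose (-5.6663, 3.0415, 0.6014)
step 3: θ'=0.1014 (R=-4.0000) → pose (-3.8080, 3.7228, 0.1014)
step 4: θ'=0.1014 (straight) → pose (-0.8234, 4.0264, 0.1014)
step 5: θ'=-0.7736 (R=-0.4286) → pose (-0.4805, 3.9067, -0.7736)
step 6: θ'=-0.7736 (straight) → pose (0.4137, 3.0333, -0.7736)

(0.4137, 3.0333, -0.7736)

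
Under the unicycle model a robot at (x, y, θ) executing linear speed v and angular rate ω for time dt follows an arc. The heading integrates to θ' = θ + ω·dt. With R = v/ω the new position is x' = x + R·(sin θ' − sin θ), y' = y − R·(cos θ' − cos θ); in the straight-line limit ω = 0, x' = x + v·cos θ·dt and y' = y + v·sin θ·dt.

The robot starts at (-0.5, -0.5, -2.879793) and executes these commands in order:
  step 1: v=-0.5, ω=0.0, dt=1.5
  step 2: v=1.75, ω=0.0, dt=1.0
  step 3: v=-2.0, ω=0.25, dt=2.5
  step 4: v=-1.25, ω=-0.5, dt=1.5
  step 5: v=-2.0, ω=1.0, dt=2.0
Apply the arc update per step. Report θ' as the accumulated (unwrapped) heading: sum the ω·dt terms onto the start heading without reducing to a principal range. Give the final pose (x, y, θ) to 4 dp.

step 1: θ'=-2.8798 (straight) → pose (0.2244, -0.3059, -2.8798)
step 2: θ'=-2.8798 (straight) → pose (-1.4659, -0.7588, -2.8798)
step 3: θ'=-2.2548 (R=-8.0000) → pose (2.6639, 1.9134, -2.2548)
step 4: θ'=-3.0048 (R=2.5000) → pose (4.2606, 2.8103, -3.0048)
step 5: θ'=-1.0048 (R=-2.0000) → pose (5.6760, 5.8642, -1.0048)

(5.6760, 5.8642, -1.0048)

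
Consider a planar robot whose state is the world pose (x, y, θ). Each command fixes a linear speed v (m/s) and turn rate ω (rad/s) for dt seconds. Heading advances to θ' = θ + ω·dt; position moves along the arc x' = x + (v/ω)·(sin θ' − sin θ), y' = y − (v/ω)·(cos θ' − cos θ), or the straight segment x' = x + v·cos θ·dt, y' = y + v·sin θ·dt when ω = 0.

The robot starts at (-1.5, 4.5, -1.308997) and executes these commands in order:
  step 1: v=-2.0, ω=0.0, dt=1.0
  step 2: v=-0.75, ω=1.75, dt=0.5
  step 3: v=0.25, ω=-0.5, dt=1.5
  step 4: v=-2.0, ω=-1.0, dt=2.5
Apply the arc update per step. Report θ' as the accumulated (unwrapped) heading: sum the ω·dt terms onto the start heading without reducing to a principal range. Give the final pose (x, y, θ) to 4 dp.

(0.8861, 8.9121, -3.6840)

step 1: θ'=-1.3090 (straight) → pose (-2.0176, 6.4319, -1.3090)
step 2: θ'=-0.4340 (R=-0.4286) → pose (-2.2514, 6.7098, -0.4340)
step 3: θ'=-1.1840 (R=-0.5000) → pose (-1.9986, 6.4447, -1.1840)
step 4: θ'=-3.6840 (R=2.0000) → pose (0.8861, 8.9121, -3.6840)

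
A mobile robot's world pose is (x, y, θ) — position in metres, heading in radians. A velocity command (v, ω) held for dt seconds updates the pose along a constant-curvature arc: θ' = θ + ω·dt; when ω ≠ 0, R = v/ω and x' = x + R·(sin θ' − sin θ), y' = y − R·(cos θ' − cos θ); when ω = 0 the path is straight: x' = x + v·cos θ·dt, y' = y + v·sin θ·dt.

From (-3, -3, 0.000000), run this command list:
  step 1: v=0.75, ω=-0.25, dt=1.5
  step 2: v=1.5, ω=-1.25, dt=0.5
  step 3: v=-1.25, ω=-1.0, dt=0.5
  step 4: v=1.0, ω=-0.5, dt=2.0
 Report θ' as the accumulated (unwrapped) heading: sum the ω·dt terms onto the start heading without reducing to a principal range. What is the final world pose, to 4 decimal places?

(-2.3240, -4.8335, -2.5000)

step 1: θ'=-0.3750 (R=-3.0000) → pose (-1.9012, -3.2085, -0.3750)
step 2: θ'=-1.0000 (R=-1.2000) → pose (-1.3309, -3.6767, -1.0000)
step 3: θ'=-1.5000 (R=1.2500) → pose (-1.5260, -3.0898, -1.5000)
step 4: θ'=-2.5000 (R=-2.0000) → pose (-2.3240, -4.8335, -2.5000)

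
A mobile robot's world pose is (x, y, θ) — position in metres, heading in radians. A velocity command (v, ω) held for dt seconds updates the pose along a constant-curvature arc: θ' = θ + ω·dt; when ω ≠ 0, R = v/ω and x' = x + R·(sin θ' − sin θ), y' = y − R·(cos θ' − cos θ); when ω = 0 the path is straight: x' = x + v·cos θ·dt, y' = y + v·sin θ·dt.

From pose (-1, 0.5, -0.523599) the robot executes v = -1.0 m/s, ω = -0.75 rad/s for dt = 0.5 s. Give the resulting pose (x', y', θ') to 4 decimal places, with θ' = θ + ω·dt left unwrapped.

θ' = -0.5236 + -0.75·0.5 = -0.8986
R = v/ω = -1.0/-0.75 = 1.3333
x' = -1 + 1.3333·(sin -0.8986 − sin -0.5236) = -1.3766
y' = 0.5 − 1.3333·(cos -0.8986 − cos -0.5236) = 0.8244

(-1.3766, 0.8244, -0.8986)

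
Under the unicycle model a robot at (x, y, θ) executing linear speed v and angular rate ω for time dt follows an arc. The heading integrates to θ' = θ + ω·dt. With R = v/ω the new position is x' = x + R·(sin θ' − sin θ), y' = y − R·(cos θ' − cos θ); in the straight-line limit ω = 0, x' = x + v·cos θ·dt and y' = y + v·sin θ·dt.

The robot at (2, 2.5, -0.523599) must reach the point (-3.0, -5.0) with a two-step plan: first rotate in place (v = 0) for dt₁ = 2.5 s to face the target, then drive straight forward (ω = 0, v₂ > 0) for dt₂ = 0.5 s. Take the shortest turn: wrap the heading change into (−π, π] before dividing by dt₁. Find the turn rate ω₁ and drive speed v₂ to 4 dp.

heading to target = atan2(-5−2.5, -3−2) = -2.1588
Δθ = wrap(-2.1588 − -0.5236) = -1.6352; ω₁ = Δθ/dt₁ = -0.6541
distance = √((-3−2)² + (-5−2.5)²) = 9.0139; v₂ = distance/dt₂ = 18.0278

ω₁ = -0.6541, v₂ = 18.0278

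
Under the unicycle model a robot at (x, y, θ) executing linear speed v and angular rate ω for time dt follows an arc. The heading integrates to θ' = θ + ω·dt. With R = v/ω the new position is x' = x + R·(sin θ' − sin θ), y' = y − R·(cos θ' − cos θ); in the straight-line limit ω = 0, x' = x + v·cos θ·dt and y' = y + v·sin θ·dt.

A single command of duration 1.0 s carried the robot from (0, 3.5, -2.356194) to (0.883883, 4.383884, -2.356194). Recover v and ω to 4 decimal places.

v = -1.2500, ω = 0.0000

Δθ = -2.356194 − -2.356194 = 0.000000
ω = Δθ/dt = 0.000000/1.0 = 0.0000
ω = 0 → v = (Δx·cos θ + Δy·sin θ)/dt = -1.2500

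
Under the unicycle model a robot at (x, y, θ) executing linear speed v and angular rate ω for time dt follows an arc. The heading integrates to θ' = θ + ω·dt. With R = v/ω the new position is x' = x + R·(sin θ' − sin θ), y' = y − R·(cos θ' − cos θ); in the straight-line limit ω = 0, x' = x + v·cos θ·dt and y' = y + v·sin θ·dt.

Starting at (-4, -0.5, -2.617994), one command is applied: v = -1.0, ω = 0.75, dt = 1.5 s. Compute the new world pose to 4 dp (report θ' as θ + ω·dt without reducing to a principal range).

(-3.3374, 0.7583, -1.4930)

θ' = -2.6180 + 0.75·1.5 = -1.4930
R = v/ω = -1.0/0.75 = -1.3333
x' = -4 + -1.3333·(sin -1.4930 − sin -2.6180) = -3.3374
y' = -0.5 − -1.3333·(cos -1.4930 − cos -2.6180) = 0.7583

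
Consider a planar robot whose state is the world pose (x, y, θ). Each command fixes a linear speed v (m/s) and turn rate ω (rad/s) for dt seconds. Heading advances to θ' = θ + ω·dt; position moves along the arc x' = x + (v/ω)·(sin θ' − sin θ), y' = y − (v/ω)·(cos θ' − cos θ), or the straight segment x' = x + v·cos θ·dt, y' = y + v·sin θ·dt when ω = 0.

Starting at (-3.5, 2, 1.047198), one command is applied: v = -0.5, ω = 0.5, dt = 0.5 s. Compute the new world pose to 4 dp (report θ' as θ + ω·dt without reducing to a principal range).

θ' = 1.0472 + 0.5·0.5 = 1.2972
R = v/ω = -0.5/0.5 = -1.0000
x' = -3.5 + -1.0000·(sin 1.2972 − sin 1.0472) = -3.5968
y' = 2 − -1.0000·(cos 1.2972 − cos 1.0472) = 1.7702

(-3.5968, 1.7702, 1.2972)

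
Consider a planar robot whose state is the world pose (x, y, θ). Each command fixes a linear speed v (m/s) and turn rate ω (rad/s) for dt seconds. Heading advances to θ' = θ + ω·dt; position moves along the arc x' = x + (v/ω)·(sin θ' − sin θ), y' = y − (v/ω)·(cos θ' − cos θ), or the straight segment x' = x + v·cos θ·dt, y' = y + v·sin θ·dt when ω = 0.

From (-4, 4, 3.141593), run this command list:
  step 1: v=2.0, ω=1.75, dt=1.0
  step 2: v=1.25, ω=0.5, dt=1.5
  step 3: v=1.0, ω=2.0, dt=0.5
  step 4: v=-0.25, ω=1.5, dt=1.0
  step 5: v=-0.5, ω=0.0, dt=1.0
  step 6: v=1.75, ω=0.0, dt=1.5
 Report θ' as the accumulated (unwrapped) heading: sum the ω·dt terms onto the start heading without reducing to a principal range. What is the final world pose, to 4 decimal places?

(-4.3903, 2.8629, 8.1416)

step 1: θ'=4.8916 (R=1.1429) → pose (-5.1246, 2.6534, 4.8916)
step 2: θ'=5.6416 (R=2.5000) → pose (-4.1608, 1.0962, 5.6416)
step 3: θ'=6.6416 (R=0.5000) → pose (-3.6861, 1.0285, 6.6416)
step 4: θ'=8.1416 (R=-0.1667) → pose (-3.7875, 0.8252, 8.1416)
step 5: θ'=8.1416 (straight) → pose (-3.6457, 0.3457, 8.1416)
step 6: θ'=8.1416 (straight) → pose (-4.3903, 2.8629, 8.1416)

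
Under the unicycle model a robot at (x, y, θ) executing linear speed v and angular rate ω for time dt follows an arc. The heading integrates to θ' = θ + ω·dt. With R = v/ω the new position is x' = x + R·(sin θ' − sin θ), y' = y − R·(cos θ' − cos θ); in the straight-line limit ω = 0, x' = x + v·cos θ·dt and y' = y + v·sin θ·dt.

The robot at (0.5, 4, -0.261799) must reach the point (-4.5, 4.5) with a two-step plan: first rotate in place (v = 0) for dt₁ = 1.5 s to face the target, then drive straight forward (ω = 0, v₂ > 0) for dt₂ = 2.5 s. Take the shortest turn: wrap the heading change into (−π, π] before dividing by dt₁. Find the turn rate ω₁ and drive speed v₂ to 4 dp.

ω₁ = -1.9863, v₂ = 2.0100

heading to target = atan2(4.5−4, -4.5−0.5) = 3.0419
Δθ = wrap(3.0419 − -0.2618) = -2.9795; ω₁ = Δθ/dt₁ = -1.9863
distance = √((-4.5−0.5)² + (4.5−4)²) = 5.0249; v₂ = distance/dt₂ = 2.0100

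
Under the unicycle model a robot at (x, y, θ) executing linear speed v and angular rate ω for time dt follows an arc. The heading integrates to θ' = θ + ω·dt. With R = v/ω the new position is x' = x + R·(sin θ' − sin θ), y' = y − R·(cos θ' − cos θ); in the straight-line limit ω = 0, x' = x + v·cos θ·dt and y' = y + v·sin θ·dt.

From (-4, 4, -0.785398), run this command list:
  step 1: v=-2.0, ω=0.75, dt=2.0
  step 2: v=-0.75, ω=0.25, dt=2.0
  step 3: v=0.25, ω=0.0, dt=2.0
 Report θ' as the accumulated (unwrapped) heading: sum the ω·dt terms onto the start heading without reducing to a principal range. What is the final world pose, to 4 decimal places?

(-8.3045, 3.3773, 1.2146)

step 1: θ'=0.7146 (R=-2.6667) → pose (-7.6331, 4.1287, 0.7146)
step 2: θ'=1.2146 (R=-3.0000) → pose (-8.4789, 2.9087, 1.2146)
step 3: θ'=1.2146 (straight) → pose (-8.3045, 3.3773, 1.2146)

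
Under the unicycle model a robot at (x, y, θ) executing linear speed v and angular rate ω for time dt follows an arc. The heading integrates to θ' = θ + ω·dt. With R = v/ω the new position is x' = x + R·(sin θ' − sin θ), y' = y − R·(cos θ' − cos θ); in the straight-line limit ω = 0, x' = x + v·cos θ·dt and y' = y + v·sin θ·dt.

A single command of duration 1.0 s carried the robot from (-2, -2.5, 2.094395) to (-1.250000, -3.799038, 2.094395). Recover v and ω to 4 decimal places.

v = -1.5000, ω = 0.0000

Δθ = 2.094395 − 2.094395 = 0.000000
ω = Δθ/dt = 0.000000/1.0 = 0.0000
ω = 0 → v = (Δx·cos θ + Δy·sin θ)/dt = -1.5000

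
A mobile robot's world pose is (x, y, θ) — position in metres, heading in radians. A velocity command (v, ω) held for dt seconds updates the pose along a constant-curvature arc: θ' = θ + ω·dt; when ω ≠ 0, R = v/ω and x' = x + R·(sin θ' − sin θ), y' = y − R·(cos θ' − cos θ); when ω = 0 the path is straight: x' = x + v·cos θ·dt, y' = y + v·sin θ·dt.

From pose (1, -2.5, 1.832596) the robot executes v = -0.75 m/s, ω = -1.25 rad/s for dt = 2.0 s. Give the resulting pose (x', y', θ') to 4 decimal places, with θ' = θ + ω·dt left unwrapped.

(0.0491, -3.1266, -0.6674)

θ' = 1.8326 + -1.25·2.0 = -0.6674
R = v/ω = -0.75/-1.25 = 0.6000
x' = 1 + 0.6000·(sin -0.6674 − sin 1.8326) = 0.0491
y' = -2.5 − 0.6000·(cos -0.6674 − cos 1.8326) = -3.1266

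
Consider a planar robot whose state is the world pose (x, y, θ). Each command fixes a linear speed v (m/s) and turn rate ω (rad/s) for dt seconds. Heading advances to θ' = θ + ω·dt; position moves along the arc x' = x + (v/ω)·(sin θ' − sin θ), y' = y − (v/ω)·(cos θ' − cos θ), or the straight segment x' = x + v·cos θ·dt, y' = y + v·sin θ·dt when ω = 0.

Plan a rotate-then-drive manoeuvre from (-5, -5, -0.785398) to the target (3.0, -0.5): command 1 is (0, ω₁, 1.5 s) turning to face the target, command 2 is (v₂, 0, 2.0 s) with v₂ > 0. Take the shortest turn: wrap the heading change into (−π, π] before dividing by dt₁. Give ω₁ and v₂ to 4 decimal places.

heading to target = atan2(-0.5−-5, 3−-5) = 0.5124
Δθ = wrap(0.5124 − -0.7854) = 1.2978; ω₁ = Δθ/dt₁ = 0.8652
distance = √((3−-5)² + (-0.5−-5)²) = 9.1788; v₂ = distance/dt₂ = 4.5894

ω₁ = 0.8652, v₂ = 4.5894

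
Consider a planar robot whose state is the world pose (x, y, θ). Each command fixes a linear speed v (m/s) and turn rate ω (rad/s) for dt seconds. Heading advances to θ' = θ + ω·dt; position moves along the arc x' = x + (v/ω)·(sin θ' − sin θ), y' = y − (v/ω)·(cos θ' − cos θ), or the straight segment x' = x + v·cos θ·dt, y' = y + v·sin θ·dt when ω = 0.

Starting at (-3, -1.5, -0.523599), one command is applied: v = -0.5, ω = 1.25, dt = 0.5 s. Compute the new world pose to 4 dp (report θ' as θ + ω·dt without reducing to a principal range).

θ' = -0.5236 + 1.25·0.5 = 0.1014
R = v/ω = -0.5/1.25 = -0.4000
x' = -3 + -0.4000·(sin 0.1014 − sin -0.5236) = -3.2405
y' = -1.5 − -0.4000·(cos 0.1014 − cos -0.5236) = -1.4485

(-3.2405, -1.4485, 0.1014)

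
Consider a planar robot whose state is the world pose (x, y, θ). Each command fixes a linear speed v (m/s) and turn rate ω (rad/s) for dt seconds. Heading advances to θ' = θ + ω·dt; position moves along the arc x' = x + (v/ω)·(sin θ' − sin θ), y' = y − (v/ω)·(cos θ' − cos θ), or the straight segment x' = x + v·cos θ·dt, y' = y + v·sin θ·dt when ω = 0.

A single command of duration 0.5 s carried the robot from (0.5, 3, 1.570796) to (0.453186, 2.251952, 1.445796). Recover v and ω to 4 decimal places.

Δθ = 1.445796 − 1.570796 = -0.125000
ω = Δθ/dt = -0.125000/0.5 = -0.2500
R = −Δy/(cos θ' − cos θ) = 6.0000
v = R·ω = 6.0000·-0.2500 = -1.5000

v = -1.5000, ω = -0.2500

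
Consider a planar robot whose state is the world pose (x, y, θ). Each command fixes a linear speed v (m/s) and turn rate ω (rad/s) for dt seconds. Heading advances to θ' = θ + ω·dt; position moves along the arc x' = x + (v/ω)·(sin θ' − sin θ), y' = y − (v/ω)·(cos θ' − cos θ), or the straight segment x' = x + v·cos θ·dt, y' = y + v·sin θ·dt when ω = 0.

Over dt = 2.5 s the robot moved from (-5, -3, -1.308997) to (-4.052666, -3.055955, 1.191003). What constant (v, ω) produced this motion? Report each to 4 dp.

Δθ = 1.191003 − -1.308997 = 2.500000
ω = Δθ/dt = 2.500000/2.5 = 1.0000
R = Δx/(sin θ' − sin θ) = 0.5000
v = R·ω = 0.5000·1.0000 = 0.5000

v = 0.5000, ω = 1.0000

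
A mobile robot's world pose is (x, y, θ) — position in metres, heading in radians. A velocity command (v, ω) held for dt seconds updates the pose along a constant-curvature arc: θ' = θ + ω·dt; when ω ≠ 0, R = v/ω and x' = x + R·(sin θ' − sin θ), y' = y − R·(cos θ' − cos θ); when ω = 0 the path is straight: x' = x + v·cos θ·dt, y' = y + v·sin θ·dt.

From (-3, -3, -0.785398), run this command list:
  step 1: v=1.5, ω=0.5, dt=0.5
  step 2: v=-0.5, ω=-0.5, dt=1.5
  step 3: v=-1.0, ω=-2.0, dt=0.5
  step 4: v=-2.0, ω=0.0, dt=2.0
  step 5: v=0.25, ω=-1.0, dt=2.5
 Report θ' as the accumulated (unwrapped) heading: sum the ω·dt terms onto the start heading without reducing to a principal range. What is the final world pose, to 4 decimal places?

step 1: θ'=-0.5354 (R=3.0000) → pose (-2.4092, -3.4589, -0.5354)
step 2: θ'=-1.2854 (R=1.0000) → pose (-2.8586, -2.8804, -1.2854)
step 3: θ'=-2.2854 (R=0.5000) → pose (-2.7565, -2.4119, -2.2854)
step 4: θ'=-2.2854 (straight) → pose (-0.1352, 0.6095, -2.2854)
step 5: θ'=-4.7854 (R=-0.2500) → pose (-0.5734, 0.7916, -4.7854)

(-0.5734, 0.7916, -4.7854)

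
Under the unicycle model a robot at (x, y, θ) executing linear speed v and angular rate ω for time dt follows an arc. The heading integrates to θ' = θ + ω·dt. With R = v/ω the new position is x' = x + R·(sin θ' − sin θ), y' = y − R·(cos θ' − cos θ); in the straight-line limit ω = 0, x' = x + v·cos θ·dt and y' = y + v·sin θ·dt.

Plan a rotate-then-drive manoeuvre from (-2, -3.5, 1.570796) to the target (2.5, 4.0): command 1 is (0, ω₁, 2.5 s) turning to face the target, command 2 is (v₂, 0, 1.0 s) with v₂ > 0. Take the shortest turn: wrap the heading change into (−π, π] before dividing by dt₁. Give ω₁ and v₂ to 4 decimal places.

ω₁ = -0.2162, v₂ = 8.7464

heading to target = atan2(4−-3.5, 2.5−-2) = 1.0304
Δθ = wrap(1.0304 − 1.5708) = -0.5404; ω₁ = Δθ/dt₁ = -0.2162
distance = √((2.5−-2)² + (4−-3.5)²) = 8.7464; v₂ = distance/dt₂ = 8.7464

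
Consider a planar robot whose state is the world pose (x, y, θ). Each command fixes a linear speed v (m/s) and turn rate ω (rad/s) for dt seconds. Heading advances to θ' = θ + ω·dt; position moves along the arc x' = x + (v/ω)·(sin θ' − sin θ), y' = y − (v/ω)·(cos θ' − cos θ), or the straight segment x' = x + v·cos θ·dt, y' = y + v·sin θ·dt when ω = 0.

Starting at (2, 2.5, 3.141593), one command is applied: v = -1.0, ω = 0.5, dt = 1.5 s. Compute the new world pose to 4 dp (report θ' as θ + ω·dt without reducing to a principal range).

θ' = 3.1416 + 0.5·1.5 = 3.8916
R = v/ω = -1.0/0.5 = -2.0000
x' = 2 + -2.0000·(sin 3.8916 − sin 3.1416) = 3.3633
y' = 2.5 − -2.0000·(cos 3.8916 − cos 3.1416) = 3.0366

(3.3633, 3.0366, 3.8916)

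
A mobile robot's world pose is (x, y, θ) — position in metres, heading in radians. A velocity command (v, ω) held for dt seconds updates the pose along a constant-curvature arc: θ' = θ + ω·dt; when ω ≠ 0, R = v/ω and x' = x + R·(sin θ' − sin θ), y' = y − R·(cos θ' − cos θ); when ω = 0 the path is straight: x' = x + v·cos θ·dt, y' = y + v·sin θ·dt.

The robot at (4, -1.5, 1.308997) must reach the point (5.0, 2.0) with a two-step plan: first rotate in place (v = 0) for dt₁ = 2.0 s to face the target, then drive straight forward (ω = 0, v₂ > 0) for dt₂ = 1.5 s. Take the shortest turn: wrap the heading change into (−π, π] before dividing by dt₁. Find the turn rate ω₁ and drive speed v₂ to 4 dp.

ω₁ = -0.0083, v₂ = 2.4267

heading to target = atan2(2−-1.5, 5−4) = 1.2925
Δθ = wrap(1.2925 − 1.3090) = -0.0165; ω₁ = Δθ/dt₁ = -0.0083
distance = √((5−4)² + (2−-1.5)²) = 3.6401; v₂ = distance/dt₂ = 2.4267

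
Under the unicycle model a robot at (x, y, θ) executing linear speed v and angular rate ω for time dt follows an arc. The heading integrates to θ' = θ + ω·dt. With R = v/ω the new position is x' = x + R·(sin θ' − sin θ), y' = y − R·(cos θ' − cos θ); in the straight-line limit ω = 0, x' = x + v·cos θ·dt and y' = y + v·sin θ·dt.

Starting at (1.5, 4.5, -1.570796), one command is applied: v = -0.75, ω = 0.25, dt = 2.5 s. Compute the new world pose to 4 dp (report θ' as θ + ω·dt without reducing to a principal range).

(0.9329, 6.2553, -0.9458)

θ' = -1.5708 + 0.25·2.5 = -0.9458
R = v/ω = -0.75/0.25 = -3.0000
x' = 1.5 + -3.0000·(sin -0.9458 − sin -1.5708) = 0.9329
y' = 4.5 − -3.0000·(cos -0.9458 − cos -1.5708) = 6.2553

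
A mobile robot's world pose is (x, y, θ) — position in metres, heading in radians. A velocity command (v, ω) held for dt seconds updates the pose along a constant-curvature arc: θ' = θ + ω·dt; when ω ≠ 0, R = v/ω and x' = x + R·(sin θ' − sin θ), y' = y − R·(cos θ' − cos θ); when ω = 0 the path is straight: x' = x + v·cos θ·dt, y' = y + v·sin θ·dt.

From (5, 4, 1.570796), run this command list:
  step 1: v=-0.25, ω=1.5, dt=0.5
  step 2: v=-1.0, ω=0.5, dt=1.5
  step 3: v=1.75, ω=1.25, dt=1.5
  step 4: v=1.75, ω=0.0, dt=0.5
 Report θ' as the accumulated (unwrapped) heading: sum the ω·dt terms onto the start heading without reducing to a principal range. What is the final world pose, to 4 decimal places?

(5.1079, 0.6831, 4.9458)

step 1: θ'=2.3208 (R=-0.1667) → pose (5.0447, 3.8864, 2.3208)
step 2: θ'=3.0708 (R=-2.0000) → pose (6.3666, 3.2547, 3.0708)
step 3: θ'=4.9458 (R=1.4000) → pose (4.9056, 1.5344, 4.9458)
step 4: θ'=4.9458 (straight) → pose (5.1079, 0.6831, 4.9458)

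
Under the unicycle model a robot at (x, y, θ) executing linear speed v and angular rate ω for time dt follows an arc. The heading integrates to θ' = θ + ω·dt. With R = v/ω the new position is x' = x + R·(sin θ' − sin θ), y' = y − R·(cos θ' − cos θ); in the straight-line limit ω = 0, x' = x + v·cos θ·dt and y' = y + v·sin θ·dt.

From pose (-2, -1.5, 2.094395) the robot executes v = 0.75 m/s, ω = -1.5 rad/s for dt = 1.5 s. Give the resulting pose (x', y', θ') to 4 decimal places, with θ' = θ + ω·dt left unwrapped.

θ' = 2.0944 + -1.5·1.5 = -0.1556
R = v/ω = 0.75/-1.5 = -0.5000
x' = -2 + -0.5000·(sin -0.1556 − sin 2.0944) = -1.4895
y' = -1.5 − -0.5000·(cos -0.1556 − cos 2.0944) = -0.7560

(-1.4895, -0.7560, -0.1556)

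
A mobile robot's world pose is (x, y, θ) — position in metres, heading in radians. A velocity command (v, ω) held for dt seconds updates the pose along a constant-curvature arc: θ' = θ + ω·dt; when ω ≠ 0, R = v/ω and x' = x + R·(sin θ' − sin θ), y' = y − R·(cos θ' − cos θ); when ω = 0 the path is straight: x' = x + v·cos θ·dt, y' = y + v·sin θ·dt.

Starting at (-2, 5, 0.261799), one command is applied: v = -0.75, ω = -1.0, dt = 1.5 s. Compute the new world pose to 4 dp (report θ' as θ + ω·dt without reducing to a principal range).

(-2.9030, 5.4796, -1.2382)

θ' = 0.2618 + -1.0·1.5 = -1.2382
R = v/ω = -0.75/-1.0 = 0.7500
x' = -2 + 0.7500·(sin -1.2382 − sin 0.2618) = -2.9030
y' = 5 − 0.7500·(cos -1.2382 − cos 0.2618) = 5.4796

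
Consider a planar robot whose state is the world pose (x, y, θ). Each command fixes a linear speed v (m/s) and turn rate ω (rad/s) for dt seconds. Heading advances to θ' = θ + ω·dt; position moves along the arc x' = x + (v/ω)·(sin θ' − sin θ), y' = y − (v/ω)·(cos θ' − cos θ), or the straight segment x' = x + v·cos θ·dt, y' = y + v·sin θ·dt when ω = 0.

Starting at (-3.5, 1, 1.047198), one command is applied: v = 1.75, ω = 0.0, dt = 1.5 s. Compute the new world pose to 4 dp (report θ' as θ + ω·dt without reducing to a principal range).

(-2.1875, 3.2733, 1.0472)

θ' = 1.0472 + 0.0·1.5 = 1.0472
ω = 0 → straight: x' = -3.5 + 1.75·cos(1.0472)·1.5 = -2.1875
y' = 1 + 1.75·sin(1.0472)·1.5 = 3.2733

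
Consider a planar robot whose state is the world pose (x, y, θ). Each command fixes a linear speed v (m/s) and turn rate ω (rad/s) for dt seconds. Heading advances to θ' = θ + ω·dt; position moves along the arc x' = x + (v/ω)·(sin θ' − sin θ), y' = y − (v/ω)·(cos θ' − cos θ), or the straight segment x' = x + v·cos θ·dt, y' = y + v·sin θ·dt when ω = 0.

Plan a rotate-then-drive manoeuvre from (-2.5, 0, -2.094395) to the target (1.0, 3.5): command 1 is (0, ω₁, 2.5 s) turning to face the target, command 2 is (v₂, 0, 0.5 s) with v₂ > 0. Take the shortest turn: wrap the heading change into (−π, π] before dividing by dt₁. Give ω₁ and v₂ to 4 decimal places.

heading to target = atan2(3.5−0, 1−-2.5) = 0.7854
Δθ = wrap(0.7854 − -2.0944) = 2.8798; ω₁ = Δθ/dt₁ = 1.1519
distance = √((1−-2.5)² + (3.5−0)²) = 4.9497; v₂ = distance/dt₂ = 9.8995

ω₁ = 1.1519, v₂ = 9.8995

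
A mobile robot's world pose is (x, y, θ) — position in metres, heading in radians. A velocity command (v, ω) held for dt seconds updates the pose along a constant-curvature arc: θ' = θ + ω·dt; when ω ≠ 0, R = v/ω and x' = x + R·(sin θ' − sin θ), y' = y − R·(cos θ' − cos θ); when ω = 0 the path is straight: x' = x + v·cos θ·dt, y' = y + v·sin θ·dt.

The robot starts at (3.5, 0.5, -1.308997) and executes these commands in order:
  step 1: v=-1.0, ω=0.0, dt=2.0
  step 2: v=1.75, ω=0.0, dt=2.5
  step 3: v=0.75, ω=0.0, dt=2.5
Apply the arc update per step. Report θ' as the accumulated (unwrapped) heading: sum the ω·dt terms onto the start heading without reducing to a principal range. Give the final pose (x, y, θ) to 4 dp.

(4.6000, -3.6052, -1.3090)

step 1: θ'=-1.3090 (straight) → pose (2.9824, 2.4319, -1.3090)
step 2: θ'=-1.3090 (straight) → pose (4.1147, -1.7941, -1.3090)
step 3: θ'=-1.3090 (straight) → pose (4.6000, -3.6052, -1.3090)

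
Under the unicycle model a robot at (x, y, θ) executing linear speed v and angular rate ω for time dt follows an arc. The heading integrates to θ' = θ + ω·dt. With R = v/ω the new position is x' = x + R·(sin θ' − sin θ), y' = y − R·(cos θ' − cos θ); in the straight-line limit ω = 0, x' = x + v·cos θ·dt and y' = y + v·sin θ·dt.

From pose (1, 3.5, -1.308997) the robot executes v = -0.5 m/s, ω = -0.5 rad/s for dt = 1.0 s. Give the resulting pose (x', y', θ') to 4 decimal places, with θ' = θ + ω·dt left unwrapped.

(0.9942, 3.9948, -1.8090)

θ' = -1.3090 + -0.5·1.0 = -1.8090
R = v/ω = -0.5/-0.5 = 1.0000
x' = 1 + 1.0000·(sin -1.8090 − sin -1.3090) = 0.9942
y' = 3.5 − 1.0000·(cos -1.8090 − cos -1.3090) = 3.9948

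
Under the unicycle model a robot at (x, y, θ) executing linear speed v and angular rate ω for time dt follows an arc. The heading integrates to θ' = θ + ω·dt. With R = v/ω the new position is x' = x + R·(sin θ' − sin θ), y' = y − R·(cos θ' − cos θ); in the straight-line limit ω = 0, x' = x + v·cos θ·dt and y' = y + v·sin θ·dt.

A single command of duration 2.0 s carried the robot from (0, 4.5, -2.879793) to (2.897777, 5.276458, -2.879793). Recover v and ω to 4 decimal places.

v = -1.5000, ω = 0.0000

Δθ = -2.879793 − -2.879793 = 0.000000
ω = Δθ/dt = 0.000000/2.0 = 0.0000
ω = 0 → v = (Δx·cos θ + Δy·sin θ)/dt = -1.5000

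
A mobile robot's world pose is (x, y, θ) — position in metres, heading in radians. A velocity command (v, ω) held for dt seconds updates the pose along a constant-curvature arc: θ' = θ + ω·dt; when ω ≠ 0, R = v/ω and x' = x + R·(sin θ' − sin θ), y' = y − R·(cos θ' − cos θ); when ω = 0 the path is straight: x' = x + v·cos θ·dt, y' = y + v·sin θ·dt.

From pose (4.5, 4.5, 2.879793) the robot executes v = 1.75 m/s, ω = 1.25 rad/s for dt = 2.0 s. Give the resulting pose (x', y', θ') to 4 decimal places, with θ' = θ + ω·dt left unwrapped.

θ' = 2.8798 + 1.25·2.0 = 5.3798
R = v/ω = 1.75/1.25 = 1.4000
x' = 4.5 + 1.4000·(sin 5.3798 − sin 2.8798) = 3.0380
y' = 4.5 − 1.4000·(cos 5.3798 − cos 2.8798) = 2.2812

(3.0380, 2.2812, 5.3798)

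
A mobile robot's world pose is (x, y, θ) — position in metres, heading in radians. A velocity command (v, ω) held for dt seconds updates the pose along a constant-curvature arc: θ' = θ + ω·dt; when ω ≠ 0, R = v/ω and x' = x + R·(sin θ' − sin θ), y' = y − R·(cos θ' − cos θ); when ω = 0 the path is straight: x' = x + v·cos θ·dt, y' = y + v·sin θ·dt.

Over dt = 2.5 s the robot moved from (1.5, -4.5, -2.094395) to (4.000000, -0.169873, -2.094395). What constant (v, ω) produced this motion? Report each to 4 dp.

Δθ = -2.094395 − -2.094395 = 0.000000
ω = Δθ/dt = 0.000000/2.5 = 0.0000
ω = 0 → v = (Δx·cos θ + Δy·sin θ)/dt = -2.0000

v = -2.0000, ω = 0.0000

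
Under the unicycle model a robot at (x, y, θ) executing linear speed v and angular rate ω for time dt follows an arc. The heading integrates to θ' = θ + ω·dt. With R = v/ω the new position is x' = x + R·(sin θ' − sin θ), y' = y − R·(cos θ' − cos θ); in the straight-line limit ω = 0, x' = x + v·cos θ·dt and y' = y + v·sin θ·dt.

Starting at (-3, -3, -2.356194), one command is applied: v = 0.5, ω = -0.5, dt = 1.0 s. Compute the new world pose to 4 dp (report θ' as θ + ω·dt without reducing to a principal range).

(-3.4256, -3.2524, -2.8562)

θ' = -2.3562 + -0.5·1.0 = -2.8562
R = v/ω = 0.5/-0.5 = -1.0000
x' = -3 + -1.0000·(sin -2.8562 − sin -2.3562) = -3.4256
y' = -3 − -1.0000·(cos -2.8562 − cos -2.3562) = -3.2524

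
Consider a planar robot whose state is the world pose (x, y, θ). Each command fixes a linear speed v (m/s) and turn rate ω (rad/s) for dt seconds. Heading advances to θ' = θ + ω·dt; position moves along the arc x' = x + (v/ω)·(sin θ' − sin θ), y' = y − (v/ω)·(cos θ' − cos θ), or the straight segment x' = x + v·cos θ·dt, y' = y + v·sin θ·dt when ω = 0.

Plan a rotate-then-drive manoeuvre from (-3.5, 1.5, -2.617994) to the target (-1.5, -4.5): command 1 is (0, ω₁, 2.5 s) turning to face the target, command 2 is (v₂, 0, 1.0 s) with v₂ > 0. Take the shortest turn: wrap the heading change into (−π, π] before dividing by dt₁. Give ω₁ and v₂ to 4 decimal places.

heading to target = atan2(-4.5−1.5, -1.5−-3.5) = -1.2490
Δθ = wrap(-1.2490 − -2.6180) = 1.3689; ω₁ = Δθ/dt₁ = 0.5476
distance = √((-1.5−-3.5)² + (-4.5−1.5)²) = 6.3246; v₂ = distance/dt₂ = 6.3246

ω₁ = 0.5476, v₂ = 6.3246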